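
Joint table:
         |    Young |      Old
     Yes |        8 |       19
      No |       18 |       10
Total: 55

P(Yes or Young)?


P(Yes∨Young) = P(Yes) + P(Young) - P(Yes∧Young)
= (27 + 26 - 8)/55 = 45/55 = 9/11

P = 9/11 ≈ 81.82%


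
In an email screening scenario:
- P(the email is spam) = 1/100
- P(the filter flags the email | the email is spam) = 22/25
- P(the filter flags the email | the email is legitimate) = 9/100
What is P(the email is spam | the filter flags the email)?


Using Bayes' theorem:
P(A|B) = P(B|A)·P(A) / P(B)

P(the filter flags the email) = 22/25 × 1/100 + 9/100 × 99/100
= 11/1250 + 891/10000 = 979/10000

P(the email is spam|the filter flags the email) = (11/1250) / (979/10000) = 8/89

P(the email is spam|the filter flags the email) = 8/89 ≈ 8.99%


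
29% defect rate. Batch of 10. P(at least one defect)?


P(all good) = (71/100)^10 = 3255243551009881201/100000000000000000000
P(≥1 defect) = 96744756448990118799/100000000000000000000

P = 96744756448990118799/100000000000000000000 ≈ 96.74%


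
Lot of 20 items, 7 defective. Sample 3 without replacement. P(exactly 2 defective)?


Hypergeometric: C(7,2)×C(13,1)/C(20,3)
= 21×13/1140 = 91/380

P(X=2) = 91/380 ≈ 23.95%


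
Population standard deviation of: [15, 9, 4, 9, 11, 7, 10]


Mean = 65/7
  (15-65/7)²=1600/49
  (9-65/7)²=4/49
  (4-65/7)²=1369/49
  (9-65/7)²=4/49
  (11-65/7)²=144/49
  (7-65/7)²=256/49
  (10-65/7)²=25/49
Σ(x-μ)² = 486/7
σ² = (486/7)/7 = 486/49

σ = √(486/49) ≈ 3.1493


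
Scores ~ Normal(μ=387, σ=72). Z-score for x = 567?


z = (x - μ)/σ = (567 - 387)/72 = 2.5

z = 2.5


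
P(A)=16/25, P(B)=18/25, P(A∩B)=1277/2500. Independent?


P(A)×P(B) = 288/625
P(A∩B) = 1277/2500
Not equal → NOT independent

No, not independent


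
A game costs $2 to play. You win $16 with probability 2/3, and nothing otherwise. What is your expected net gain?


E[gain] = (16-2)×2/3 + (-2)×1/3
= 28/3 - 2/3 = 26/3

Expected net gain = $26/3 ≈ $8.67


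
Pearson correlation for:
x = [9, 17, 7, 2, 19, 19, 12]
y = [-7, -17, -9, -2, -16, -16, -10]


n=7, Σx=85, Σy=-77, Σxy=-1147, Σx²=1289, Σy²=1035
r = (7×(-1147) - 85×(-77))/√((7×1289 - 85²)(7×1035 - (-77)²))
= -1484/√(1798×1316) = -1484/√2366168 ≈ -1484/1538.2354 ≈ -0.9647

r ≈ -0.9647


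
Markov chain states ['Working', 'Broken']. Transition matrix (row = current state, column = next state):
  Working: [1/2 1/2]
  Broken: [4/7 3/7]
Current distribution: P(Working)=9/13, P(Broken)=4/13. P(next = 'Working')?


P(next=Working) = Σᵢ P(now=i)×P(i→Working)
= 9/13×1/2 + 4/13×4/7
= 9/26 + 16/91 = 95/182

P = 95/182 ≈ 0.5220


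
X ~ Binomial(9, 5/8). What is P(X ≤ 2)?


P(X ≤ 2) = Σ P(X=i) for i=0..2
P(X=0) = 19683/134217728
P(X=1) = 295245/134217728
P(X=2) = 492075/33554432
Sum = 570807/33554432

P(X ≤ 2) = 570807/33554432 ≈ 1.70%


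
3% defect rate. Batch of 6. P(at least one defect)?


P(all good) = (97/100)^6 = 832972004929/1000000000000
P(≥1 defect) = 167027995071/1000000000000

P = 167027995071/1000000000000 ≈ 16.70%


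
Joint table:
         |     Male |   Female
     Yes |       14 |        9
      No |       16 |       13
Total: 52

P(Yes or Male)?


P(Yes∨Male) = P(Yes) + P(Male) - P(Yes∧Male)
= (23 + 30 - 14)/52 = 39/52 = 3/4

P = 3/4 ≈ 75.00%


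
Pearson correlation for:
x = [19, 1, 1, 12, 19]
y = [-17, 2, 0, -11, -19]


n=5, Σx=52, Σy=-45, Σxy=-814, Σx²=868, Σy²=775
r = (5×(-814) - 52×(-45))/√((5×868 - 52²)(5×775 - (-45)²))
= -1730/√(1636×1850) = -1730/√3026600 ≈ -1730/1739.7126 ≈ -0.9944

r ≈ -0.9944


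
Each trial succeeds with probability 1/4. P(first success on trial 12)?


Geometric: P(X=12) = (1-p)^(k-1)×p = (3/4)^11×1/4 = 177147/16777216

P(X=12) = 177147/16777216 ≈ 1.06%


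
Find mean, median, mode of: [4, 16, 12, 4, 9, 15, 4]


Sorted: [4, 4, 4, 9, 12, 15, 16]
Mean = 64/7
Median = 9
Freq: {4: 3, 16: 1, 12: 1, 9: 1, 15: 1}
Mode: [4]

Mean=64/7, Median=9, Mode=4


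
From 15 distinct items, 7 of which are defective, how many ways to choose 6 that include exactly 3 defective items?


Choose 3 of the 7 defective items and 3 of the other 8 items:
C(7,3)×C(8,3) = 35×56 = 1960

1960


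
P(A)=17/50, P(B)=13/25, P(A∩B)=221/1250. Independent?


P(A)×P(B) = 221/1250
P(A∩B) = 221/1250
Equal ✓ → Independent

Yes, independent


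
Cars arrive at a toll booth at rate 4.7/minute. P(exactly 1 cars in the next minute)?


Poisson(λ=4.7): P(X=1) = e^(-λ)×λ^k/k!
= e^(-4.7) × 4.7^1 / 1!
≈ 0.009095277102 × 4.7 / 1 ≈ 0.042748

P(X=1) ≈ 0.042748 ≈ 4.27%


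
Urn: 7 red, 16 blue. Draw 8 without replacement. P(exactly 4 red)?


Hypergeometric: C(7,4)×C(16,4)/C(23,8)
= 35×1820/490314 = 31850/245157

P(X=4) = 31850/245157 ≈ 12.99%


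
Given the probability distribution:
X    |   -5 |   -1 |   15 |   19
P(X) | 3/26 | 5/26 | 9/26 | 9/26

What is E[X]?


E[X] = Σ x·P(X=x)
= (-5)×(3/26) + (-1)×(5/26) + (15)×(9/26) + (19)×(9/26)
= 11

E[X] = 11


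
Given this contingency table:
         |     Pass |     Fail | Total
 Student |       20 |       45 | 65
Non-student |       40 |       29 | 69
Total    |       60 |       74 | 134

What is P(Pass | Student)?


P(Pass | Student) = 20/(20+45) = 20/65 = 4/13

P(Pass|Student) = 4/13 ≈ 30.77%


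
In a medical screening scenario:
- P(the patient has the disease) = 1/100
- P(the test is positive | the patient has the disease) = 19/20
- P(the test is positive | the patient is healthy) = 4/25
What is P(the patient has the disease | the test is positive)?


Using Bayes' theorem:
P(A|B) = P(B|A)·P(A) / P(B)

P(the test is positive) = 19/20 × 1/100 + 4/25 × 99/100
= 19/2000 + 99/625 = 1679/10000

P(the patient has the disease|the test is positive) = (19/2000) / (1679/10000) = 95/1679

P(the patient has the disease|the test is positive) = 95/1679 ≈ 5.66%


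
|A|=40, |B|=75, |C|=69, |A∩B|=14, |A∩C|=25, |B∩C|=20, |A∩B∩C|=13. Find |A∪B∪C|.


|A∪B∪C| = 40+75+69-14-25-20+13 = 138

|A∪B∪C| = 138


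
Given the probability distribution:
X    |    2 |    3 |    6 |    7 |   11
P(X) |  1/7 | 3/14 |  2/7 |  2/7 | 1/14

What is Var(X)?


E[X] = 38/7
E[X²] = 248/7
Var(X) = E[X²] - (E[X])² = 248/7 - 1444/49 = 292/49

Var(X) = 292/49 ≈ 5.9592


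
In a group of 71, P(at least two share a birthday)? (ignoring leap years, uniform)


P(all different) = Π(365-i)/365 for i=0..70
= 0.000679
P(match) = 1 - 0.000679 = 0.999321

P ≈ 0.9993 ≈ 99.93%


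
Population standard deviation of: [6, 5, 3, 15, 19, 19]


Mean = 67/6
  (6-67/6)²=961/36
  (5-67/6)²=1369/36
  (3-67/6)²=2401/36
  (15-67/6)²=529/36
  (19-67/6)²=2209/36
  (19-67/6)²=2209/36
Σ(x-μ)² = 1613/6
σ² = (1613/6)/6 = 1613/36

σ = √(1613/36) ≈ 6.6937


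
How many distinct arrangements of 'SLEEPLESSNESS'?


Letters: 13, freq: {'S': 5, 'L': 2, 'E': 4, 'P': 1, 'N': 1}
13!/(5!×2!×4!×1!×1!) = 6227020800/5760 = 1081080

1081080


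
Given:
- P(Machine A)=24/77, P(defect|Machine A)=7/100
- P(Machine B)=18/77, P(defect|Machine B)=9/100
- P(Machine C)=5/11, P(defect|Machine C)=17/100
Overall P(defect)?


P(B) = Σ P(B|Aᵢ)×P(Aᵢ)
  7/100×24/77 = 6/275
  9/100×18/77 = 81/3850
  17/100×5/11 = 17/220
Sum = 37/308

P(defect) = 37/308 ≈ 12.01%


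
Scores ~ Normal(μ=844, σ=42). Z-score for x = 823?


z = (x - μ)/σ = (823 - 844)/42 = -0.5

z = -0.5


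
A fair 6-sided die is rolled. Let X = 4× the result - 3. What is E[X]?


E[die] = (1+6)/2 = 7/2
E[X] = 4×7/2 - 3 = 11

E[X] = 11


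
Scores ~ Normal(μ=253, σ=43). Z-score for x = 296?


z = (x - μ)/σ = (296 - 253)/43 = 1.0

z = 1.0


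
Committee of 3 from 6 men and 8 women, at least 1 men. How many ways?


Count by #men:
  1M,2W: C(6,1)×C(8,2)=168
  2M,1W: C(6,2)×C(8,1)=120
  3M,0W: C(6,3)×C(8,0)=20
Total = 308

308


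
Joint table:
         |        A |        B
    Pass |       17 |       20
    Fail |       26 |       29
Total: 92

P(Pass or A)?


P(Pass∨A) = P(Pass) + P(A) - P(Pass∧A)
= (37 + 43 - 17)/92 = 63/92

P = 63/92 ≈ 68.48%


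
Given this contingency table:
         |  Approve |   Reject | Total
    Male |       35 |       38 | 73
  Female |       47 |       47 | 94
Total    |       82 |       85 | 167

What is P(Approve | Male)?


P(Approve | Male) = 35/(35+38) = 35/73

P(Approve|Male) = 35/73 ≈ 47.95%


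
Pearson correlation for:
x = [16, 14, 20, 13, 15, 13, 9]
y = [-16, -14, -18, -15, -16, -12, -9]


n=7, Σx=100, Σy=-100, Σxy=-1484, Σx²=1496, Σy²=1482
r = (7×(-1484) - 100×(-100))/√((7×1496 - 100²)(7×1482 - (-100)²))
= -388/√(472×374) = -388/√176528 ≈ -388/420.1524 ≈ -0.9235

r ≈ -0.9235


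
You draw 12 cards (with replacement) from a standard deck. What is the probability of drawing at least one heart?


P(not a heart) = 39/52 = 3/4
P(none in 12 draws) = (3/4)^12 = 531441/16777216
P(≥1 heart) = 1 - 531441/16777216 = 16245775/16777216

P = 16245775/16777216 ≈ 96.83%


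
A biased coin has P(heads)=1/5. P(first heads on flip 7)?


Geometric: P(X=7) = (1-p)^(k-1)×p = (4/5)^6×1/5 = 4096/78125

P(X=7) = 4096/78125 ≈ 5.24%


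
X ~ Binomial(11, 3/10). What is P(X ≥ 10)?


P(X ≥ 10) = Σ P(X=i) for i=10..11
P(X=10) = 4546773/100000000000
P(X=11) = 177147/100000000000
Sum = 59049/1250000000

P(X ≥ 10) = 59049/1250000000 ≈ 0.00%


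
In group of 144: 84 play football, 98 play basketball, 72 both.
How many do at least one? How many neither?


|A∪B| = 84+98-72 = 110
Neither = 144-110 = 34

At least one: 110; Neither: 34


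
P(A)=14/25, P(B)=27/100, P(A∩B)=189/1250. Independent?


P(A)×P(B) = 189/1250
P(A∩B) = 189/1250
Equal ✓ → Independent

Yes, independent


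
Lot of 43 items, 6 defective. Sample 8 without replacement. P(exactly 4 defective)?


Hypergeometric: C(6,4)×C(37,4)/C(43,8)
= 15×66045/145008513 = 2975/435461

P(X=4) = 2975/435461 ≈ 0.68%


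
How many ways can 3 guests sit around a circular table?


Circular arrangements of 3 distinct objects: fix one position to break rotational symmetry.
(n-1)! = 2! = 2

2


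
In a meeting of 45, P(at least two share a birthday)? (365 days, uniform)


P(all different) = Π(365-i)/365 for i=0..44
= 0.059024
P(match) = 1 - 0.059024 = 0.940976

P ≈ 0.9410 ≈ 94.10%


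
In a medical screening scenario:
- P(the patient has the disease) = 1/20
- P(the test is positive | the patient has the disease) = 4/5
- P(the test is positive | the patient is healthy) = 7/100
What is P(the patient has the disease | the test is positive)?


Using Bayes' theorem:
P(A|B) = P(B|A)·P(A) / P(B)

P(the test is positive) = 4/5 × 1/20 + 7/100 × 19/20
= 1/25 + 133/2000 = 213/2000

P(the patient has the disease|the test is positive) = (1/25) / (213/2000) = 80/213

P(the patient has the disease|the test is positive) = 80/213 ≈ 37.56%


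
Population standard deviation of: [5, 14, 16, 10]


Mean = 45/4
  (5-45/4)²=625/16
  (14-45/4)²=121/16
  (16-45/4)²=361/16
  (10-45/4)²=25/16
Σ(x-μ)² = 283/4
σ² = (283/4)/4 = 283/16

σ = √(283/16) ≈ 4.2057


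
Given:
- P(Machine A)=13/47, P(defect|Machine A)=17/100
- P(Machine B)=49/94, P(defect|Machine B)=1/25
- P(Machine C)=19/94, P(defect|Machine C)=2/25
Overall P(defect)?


P(B) = Σ P(B|Aᵢ)×P(Aᵢ)
  17/100×13/47 = 221/4700
  1/25×49/94 = 49/2350
  2/25×19/94 = 19/1175
Sum = 79/940

P(defect) = 79/940 ≈ 8.40%


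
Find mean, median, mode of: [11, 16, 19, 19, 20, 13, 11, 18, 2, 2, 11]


Sorted: [2, 2, 11, 11, 11, 13, 16, 18, 19, 19, 20]
Mean = 142/11
Median = 13
Freq: {11: 3, 16: 1, 19: 2, 20: 1, 13: 1, 18: 1, 2: 2}
Mode: [11]

Mean=142/11, Median=13, Mode=11


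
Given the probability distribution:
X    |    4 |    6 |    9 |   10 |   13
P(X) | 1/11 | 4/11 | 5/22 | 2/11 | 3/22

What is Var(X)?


E[X] = 90/11
E[X²] = 816/11
Var(X) = E[X²] - (E[X])² = 816/11 - 8100/121 = 876/121

Var(X) = 876/121 ≈ 7.2397


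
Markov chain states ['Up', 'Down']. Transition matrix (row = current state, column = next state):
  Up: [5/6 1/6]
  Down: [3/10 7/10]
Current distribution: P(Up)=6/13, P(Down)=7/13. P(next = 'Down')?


P(next=Down) = Σᵢ P(now=i)×P(i→Down)
= 6/13×1/6 + 7/13×7/10
= 1/13 + 49/130 = 59/130

P = 59/130 ≈ 0.4538


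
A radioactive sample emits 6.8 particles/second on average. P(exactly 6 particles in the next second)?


Poisson(λ=6.8): P(X=6) = e^(-λ)×λ^k/k!
= e^(-6.8) × 6.8^6 / 6!
≈ 0.001113775148 × 98867.482624 / 720 ≈ 0.152939

P(X=6) ≈ 0.152939 ≈ 15.29%


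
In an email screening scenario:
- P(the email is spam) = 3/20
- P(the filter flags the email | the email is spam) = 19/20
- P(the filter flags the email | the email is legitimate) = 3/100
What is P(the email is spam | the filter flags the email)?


Using Bayes' theorem:
P(A|B) = P(B|A)·P(A) / P(B)

P(the filter flags the email) = 19/20 × 3/20 + 3/100 × 17/20
= 57/400 + 51/2000 = 21/125

P(the email is spam|the filter flags the email) = (57/400) / (21/125) = 95/112

P(the email is spam|the filter flags the email) = 95/112 ≈ 84.82%


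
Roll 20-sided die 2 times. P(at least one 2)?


P(no 2)^2 = (19/20)^2 = 361/400
P(≥1) = 1 - 361/400 = 39/400

P = 39/400 ≈ 9.75%


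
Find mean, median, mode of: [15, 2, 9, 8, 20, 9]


Sorted: [2, 8, 9, 9, 15, 20]
Mean = 63/6 = 21/2
Median = 9
Freq: {15: 1, 2: 1, 9: 2, 8: 1, 20: 1}
Mode: [9]

Mean=21/2, Median=9, Mode=9


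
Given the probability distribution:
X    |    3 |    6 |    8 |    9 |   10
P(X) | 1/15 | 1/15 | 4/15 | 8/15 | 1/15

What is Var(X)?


E[X] = 41/5
E[X²] = 1049/15
Var(X) = E[X²] - (E[X])² = 1049/15 - 1681/25 = 202/75

Var(X) = 202/75 ≈ 2.6933


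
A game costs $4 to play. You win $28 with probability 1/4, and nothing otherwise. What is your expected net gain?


E[gain] = (28-4)×1/4 + (-4)×3/4
= 6 - 3 = 3

Expected net gain = $3 ≈ $3.00


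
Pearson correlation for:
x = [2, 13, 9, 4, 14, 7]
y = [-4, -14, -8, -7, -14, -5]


n=6, Σx=49, Σy=-52, Σxy=-521, Σx²=515, Σy²=546
r = (6×(-521) - 49×(-52))/√((6×515 - 49²)(6×546 - (-52)²))
= -578/√(689×572) = -578/√394108 ≈ -578/627.7802 ≈ -0.9207

r ≈ -0.9207


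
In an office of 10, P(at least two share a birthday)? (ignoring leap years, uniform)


P(all different) = Π(365-i)/365 for i=0..9
= 0.883052
P(match) = 1 - 0.883052 = 0.116948

P ≈ 0.1169 ≈ 11.69%


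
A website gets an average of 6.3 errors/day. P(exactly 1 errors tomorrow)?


Poisson(λ=6.3): P(X=1) = e^(-λ)×λ^k/k!
= e^(-6.3) × 6.3^1 / 1!
≈ 0.001836304777 × 6.3 / 1 ≈ 0.011569

P(X=1) ≈ 0.011569 ≈ 1.16%


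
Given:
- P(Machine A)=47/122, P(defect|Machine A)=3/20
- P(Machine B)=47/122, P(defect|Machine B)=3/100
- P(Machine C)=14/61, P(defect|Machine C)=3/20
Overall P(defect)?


P(B) = Σ P(B|Aᵢ)×P(Aᵢ)
  3/20×47/122 = 141/2440
  3/100×47/122 = 141/12200
  3/20×14/61 = 21/610
Sum = 633/6100

P(defect) = 633/6100 ≈ 10.38%


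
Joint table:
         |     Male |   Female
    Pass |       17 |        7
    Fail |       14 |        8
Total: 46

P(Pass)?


P(Pass) = (17+7)/46 = 24/46 = 12/23

P(Pass) = 12/23 ≈ 52.17%


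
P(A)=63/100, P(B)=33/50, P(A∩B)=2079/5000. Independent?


P(A)×P(B) = 2079/5000
P(A∩B) = 2079/5000
Equal ✓ → Independent

Yes, independent


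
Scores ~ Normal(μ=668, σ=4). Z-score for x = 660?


z = (x - μ)/σ = (660 - 668)/4 = -2.0

z = -2.0


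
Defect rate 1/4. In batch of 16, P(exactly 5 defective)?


Binomial: P(X=5) = C(16,5)×p^5×(1-p)^11
= 4368 × 1/1024 × 177147/4194304 = 48361131/268435456

P(X=5) = 48361131/268435456 ≈ 18.02%


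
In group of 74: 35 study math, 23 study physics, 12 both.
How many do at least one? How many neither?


|A∪B| = 35+23-12 = 46
Neither = 74-46 = 28

At least one: 46; Neither: 28


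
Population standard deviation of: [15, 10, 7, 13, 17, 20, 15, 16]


Mean = 113/8
  (15-113/8)²=49/64
  (10-113/8)²=1089/64
  (7-113/8)²=3249/64
  (13-113/8)²=81/64
  (17-113/8)²=529/64
  (20-113/8)²=2209/64
  (15-113/8)²=49/64
  (16-113/8)²=225/64
Σ(x-μ)² = 935/8
σ² = (935/8)/8 = 935/64

σ = √(935/64) ≈ 3.8222


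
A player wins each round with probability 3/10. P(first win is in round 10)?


Geometric: P(X=10) = (1-p)^(k-1)×p = (7/10)^9×3/10 = 121060821/10000000000

P(X=10) = 121060821/10000000000 ≈ 1.21%


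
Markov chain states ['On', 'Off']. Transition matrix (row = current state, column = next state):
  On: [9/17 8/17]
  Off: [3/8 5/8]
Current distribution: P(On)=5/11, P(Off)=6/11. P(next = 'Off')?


P(next=Off) = Σᵢ P(now=i)×P(i→Off)
= 5/11×8/17 + 6/11×5/8
= 40/187 + 15/44 = 415/748

P = 415/748 ≈ 0.5548


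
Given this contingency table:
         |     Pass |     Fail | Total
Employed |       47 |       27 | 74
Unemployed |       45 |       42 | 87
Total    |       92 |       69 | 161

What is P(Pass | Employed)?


P(Pass | Employed) = 47/(47+27) = 47/74

P(Pass|Employed) = 47/74 ≈ 63.51%


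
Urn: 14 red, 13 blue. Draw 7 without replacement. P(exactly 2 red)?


Hypergeometric: C(14,2)×C(13,5)/C(27,7)
= 91×1287/888030 = 91/690

P(X=2) = 91/690 ≈ 13.19%


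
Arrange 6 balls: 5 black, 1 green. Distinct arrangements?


6!/(5!×1!) = 6

6


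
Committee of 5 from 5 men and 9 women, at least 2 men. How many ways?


Count by #men:
  2M,3W: C(5,2)×C(9,3)=840
  3M,2W: C(5,3)×C(9,2)=360
  4M,1W: C(5,4)×C(9,1)=45
  5M,0W: C(5,5)×C(9,0)=1
Total = 1246

1246


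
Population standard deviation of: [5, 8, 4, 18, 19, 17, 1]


Mean = 72/7
  (5-72/7)²=1369/49
  (8-72/7)²=256/49
  (4-72/7)²=1936/49
  (18-72/7)²=2916/49
  (19-72/7)²=3721/49
  (17-72/7)²=2209/49
  (1-72/7)²=4225/49
Σ(x-μ)² = 2376/7
σ² = (2376/7)/7 = 2376/49

σ = √(2376/49) ≈ 6.9635


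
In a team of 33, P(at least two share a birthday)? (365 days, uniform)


P(all different) = Π(365-i)/365 for i=0..32
= 0.225028
P(match) = 1 - 0.225028 = 0.774972

P ≈ 0.7750 ≈ 77.50%


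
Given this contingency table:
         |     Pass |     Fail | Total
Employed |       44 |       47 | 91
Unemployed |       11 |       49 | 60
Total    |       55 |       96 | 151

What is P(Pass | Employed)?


P(Pass | Employed) = 44/(44+47) = 44/91

P(Pass|Employed) = 44/91 ≈ 48.35%


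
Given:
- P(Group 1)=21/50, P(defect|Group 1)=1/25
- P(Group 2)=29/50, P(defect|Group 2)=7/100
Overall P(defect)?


P(B) = Σ P(B|Aᵢ)×P(Aᵢ)
  1/25×21/50 = 21/1250
  7/100×29/50 = 203/5000
Sum = 287/5000

P(defect) = 287/5000 ≈ 5.74%


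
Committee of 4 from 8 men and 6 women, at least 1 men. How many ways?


Count by #men:
  1M,3W: C(8,1)×C(6,3)=160
  2M,2W: C(8,2)×C(6,2)=420
  3M,1W: C(8,3)×C(6,1)=336
  4M,0W: C(8,4)×C(6,0)=70
Total = 986

986


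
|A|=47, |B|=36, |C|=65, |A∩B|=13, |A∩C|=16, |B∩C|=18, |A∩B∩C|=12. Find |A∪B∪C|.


|A∪B∪C| = 47+36+65-13-16-18+12 = 113

|A∪B∪C| = 113


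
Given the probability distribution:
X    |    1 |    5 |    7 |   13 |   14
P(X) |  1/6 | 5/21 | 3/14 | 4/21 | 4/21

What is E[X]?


E[X] = Σ x·P(X=x)
= (1)×(1/6) + (5)×(5/21) + (7)×(3/14) + (13)×(4/21) + (14)×(4/21)
= 8

E[X] = 8


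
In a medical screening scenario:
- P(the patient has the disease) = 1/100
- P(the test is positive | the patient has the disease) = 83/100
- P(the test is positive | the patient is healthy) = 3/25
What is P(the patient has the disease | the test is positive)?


Using Bayes' theorem:
P(A|B) = P(B|A)·P(A) / P(B)

P(the test is positive) = 83/100 × 1/100 + 3/25 × 99/100
= 83/10000 + 297/2500 = 1271/10000

P(the patient has the disease|the test is positive) = (83/10000) / (1271/10000) = 83/1271

P(the patient has the disease|the test is positive) = 83/1271 ≈ 6.53%


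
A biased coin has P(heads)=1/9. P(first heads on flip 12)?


Geometric: P(X=12) = (1-p)^(k-1)×p = (8/9)^11×1/9 = 8589934592/282429536481

P(X=12) = 8589934592/282429536481 ≈ 3.04%


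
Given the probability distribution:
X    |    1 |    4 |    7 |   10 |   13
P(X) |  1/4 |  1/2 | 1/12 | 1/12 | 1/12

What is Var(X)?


E[X] = 19/4
E[X²] = 139/4
Var(X) = E[X²] - (E[X])² = 139/4 - 361/16 = 195/16

Var(X) = 195/16 ≈ 12.1875


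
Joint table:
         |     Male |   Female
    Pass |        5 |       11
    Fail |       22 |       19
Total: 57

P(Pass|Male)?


P(Pass|Male) = 5/(5+22) = 5/27

P = 5/27 ≈ 18.52%


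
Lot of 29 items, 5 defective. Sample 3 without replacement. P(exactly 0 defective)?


Hypergeometric: C(5,0)×C(24,3)/C(29,3)
= 1×2024/3654 = 1012/1827

P(X=0) = 1012/1827 ≈ 55.39%


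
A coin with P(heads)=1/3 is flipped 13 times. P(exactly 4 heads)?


Binomial: P(X=4) = C(13,4)×p^4×(1-p)^9
= 715 × 1/81 × 512/19683 = 366080/1594323

P(X=4) = 366080/1594323 ≈ 22.96%


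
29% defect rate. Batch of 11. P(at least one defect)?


P(all good) = (71/100)^11 = 231122292121701565271/10000000000000000000000
P(≥1 defect) = 9768877707878298434729/10000000000000000000000

P = 9768877707878298434729/10000000000000000000000 ≈ 97.69%


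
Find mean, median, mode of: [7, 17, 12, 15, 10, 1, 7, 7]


Sorted: [1, 7, 7, 7, 10, 12, 15, 17]
Mean = 76/8 = 19/2
Median = 17/2
Freq: {7: 3, 17: 1, 12: 1, 15: 1, 10: 1, 1: 1}
Mode: [7]

Mean=19/2, Median=17/2, Mode=7


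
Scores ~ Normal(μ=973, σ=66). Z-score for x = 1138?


z = (x - μ)/σ = (1138 - 973)/66 = 2.5

z = 2.5


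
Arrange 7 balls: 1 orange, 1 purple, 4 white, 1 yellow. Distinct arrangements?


7!/(1!×1!×4!×1!) = 210

210


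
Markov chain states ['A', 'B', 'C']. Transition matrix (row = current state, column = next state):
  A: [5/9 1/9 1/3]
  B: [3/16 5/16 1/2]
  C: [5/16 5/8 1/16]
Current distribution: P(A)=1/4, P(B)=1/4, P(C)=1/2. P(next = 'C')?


P(next=C) = Σᵢ P(now=i)×P(i→C)
= 1/4×1/3 + 1/4×1/2 + 1/2×1/16
= 1/12 + 1/8 + 1/32 = 23/96

P = 23/96 ≈ 0.2396


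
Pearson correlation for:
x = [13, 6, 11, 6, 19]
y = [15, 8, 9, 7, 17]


n=5, Σx=55, Σy=56, Σxy=707, Σx²=723, Σy²=708
r = (5×707 - 55×56)/√((5×723 - 55²)(5×708 - 56²))
= 455/√(590×404) = 455/√238360 ≈ 455/488.2213 ≈ 0.9320

r ≈ 0.9320


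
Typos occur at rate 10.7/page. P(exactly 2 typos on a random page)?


Poisson(λ=10.7): P(X=2) = e^(-λ)×λ^k/k!
= e^(-10.7) × 10.7^2 / 2!
≈ 2.254493791e-05 × 114.49 / 2 ≈ 0.001291

P(X=2) ≈ 0.001291 ≈ 0.13%


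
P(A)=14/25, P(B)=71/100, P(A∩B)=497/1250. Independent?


P(A)×P(B) = 497/1250
P(A∩B) = 497/1250
Equal ✓ → Independent

Yes, independent


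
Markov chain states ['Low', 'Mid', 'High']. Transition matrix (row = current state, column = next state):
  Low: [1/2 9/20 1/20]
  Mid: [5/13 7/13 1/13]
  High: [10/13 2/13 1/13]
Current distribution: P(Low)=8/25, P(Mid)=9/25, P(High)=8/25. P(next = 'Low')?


P(next=Low) = Σᵢ P(now=i)×P(i→Low)
= 8/25×1/2 + 9/25×5/13 + 8/25×10/13
= 4/25 + 9/65 + 16/65 = 177/325

P = 177/325 ≈ 0.5446


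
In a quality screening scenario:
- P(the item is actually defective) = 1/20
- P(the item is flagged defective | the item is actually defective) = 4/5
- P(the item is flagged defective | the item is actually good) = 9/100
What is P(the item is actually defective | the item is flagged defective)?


Using Bayes' theorem:
P(A|B) = P(B|A)·P(A) / P(B)

P(the item is flagged defective) = 4/5 × 1/20 + 9/100 × 19/20
= 1/25 + 171/2000 = 251/2000

P(the item is actually defective|the item is flagged defective) = (1/25) / (251/2000) = 80/251

P(the item is actually defective|the item is flagged defective) = 80/251 ≈ 31.87%


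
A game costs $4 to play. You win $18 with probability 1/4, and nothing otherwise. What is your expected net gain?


E[gain] = (18-4)×1/4 + (-4)×3/4
= 7/2 - 3 = 1/2

Expected net gain = $1/2 ≈ $0.50


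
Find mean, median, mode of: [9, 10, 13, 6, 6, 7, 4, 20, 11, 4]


Sorted: [4, 4, 6, 6, 7, 9, 10, 11, 13, 20]
Mean = 90/10 = 9
Median = 8
Freq: {9: 1, 10: 1, 13: 1, 6: 2, 7: 1, 4: 2, 20: 1, 11: 1}
Mode: [4, 6]

Mean=9, Median=8, Mode=[4, 6]


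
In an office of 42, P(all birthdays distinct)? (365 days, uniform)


P(all different) = Π(365-i)/365 for i=0..41
= (365/365)×(364/365)×...×(324/365)
= 0.085970

P ≈ 0.0860 ≈ 8.60%


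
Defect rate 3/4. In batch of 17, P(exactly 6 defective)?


Binomial: P(X=6) = C(17,6)×p^6×(1-p)^11
= 12376 × 729/4096 × 1/4194304 = 1127763/2147483648

P(X=6) = 1127763/2147483648 ≈ 0.05%


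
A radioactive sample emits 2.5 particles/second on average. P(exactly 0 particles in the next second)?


Poisson(λ=2.5): P(X=0) = e^(-λ)×λ^k/k!
= e^(-2.5) × 2.5^0 / 0!
≈ 0.08208499862 × 1 / 1 ≈ 0.082085

P(X=0) ≈ 0.082085 ≈ 8.21%


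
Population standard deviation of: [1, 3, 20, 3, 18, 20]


Mean = 65/6
  (1-65/6)²=3481/36
  (3-65/6)²=2209/36
  (20-65/6)²=3025/36
  (3-65/6)²=2209/36
  (18-65/6)²=1849/36
  (20-65/6)²=3025/36
Σ(x-μ)² = 2633/6
σ² = (2633/6)/6 = 2633/36

σ = √(2633/36) ≈ 8.5521


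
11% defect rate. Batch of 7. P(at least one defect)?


P(all good) = (89/100)^7 = 44231334895529/100000000000000
P(≥1 defect) = 55768665104471/100000000000000

P = 55768665104471/100000000000000 ≈ 55.77%


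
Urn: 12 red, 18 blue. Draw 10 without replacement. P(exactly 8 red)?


Hypergeometric: C(12,8)×C(18,2)/C(30,10)
= 495×153/30045015 = 153/60697

P(X=8) = 153/60697 ≈ 0.25%


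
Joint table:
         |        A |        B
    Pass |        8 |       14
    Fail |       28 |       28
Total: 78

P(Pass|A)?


P(Pass|A) = 8/(8+28) = 8/36 = 2/9

P = 2/9 ≈ 22.22%


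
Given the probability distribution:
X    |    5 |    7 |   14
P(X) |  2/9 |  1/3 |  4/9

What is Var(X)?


E[X] = 29/3
E[X²] = 109
Var(X) = E[X²] - (E[X])² = 109 - 841/9 = 140/9

Var(X) = 140/9 ≈ 15.5556


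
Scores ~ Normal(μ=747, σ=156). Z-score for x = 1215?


z = (x - μ)/σ = (1215 - 747)/156 = 3.0

z = 3.0


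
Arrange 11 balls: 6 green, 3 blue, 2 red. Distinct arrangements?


11!/(6!×3!×2!) = 4620

4620


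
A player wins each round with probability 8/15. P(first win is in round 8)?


Geometric: P(X=8) = (1-p)^(k-1)×p = (7/15)^7×8/15 = 6588344/2562890625

P(X=8) = 6588344/2562890625 ≈ 0.26%


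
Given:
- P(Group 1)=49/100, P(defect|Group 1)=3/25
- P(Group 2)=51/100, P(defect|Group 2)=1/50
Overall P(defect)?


P(B) = Σ P(B|Aᵢ)×P(Aᵢ)
  3/25×49/100 = 147/2500
  1/50×51/100 = 51/5000
Sum = 69/1000

P(defect) = 69/1000 ≈ 6.90%


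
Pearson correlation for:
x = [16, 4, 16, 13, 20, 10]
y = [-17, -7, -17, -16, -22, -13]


n=6, Σx=79, Σy=-92, Σxy=-1350, Σx²=1197, Σy²=1536
r = (6×(-1350) - 79×(-92))/√((6×1197 - 79²)(6×1536 - (-92)²))
= -832/√(941×752) = -832/√707632 ≈ -832/841.2087 ≈ -0.9891

r ≈ -0.9891


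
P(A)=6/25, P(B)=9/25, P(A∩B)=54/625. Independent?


P(A)×P(B) = 54/625
P(A∩B) = 54/625
Equal ✓ → Independent

Yes, independent


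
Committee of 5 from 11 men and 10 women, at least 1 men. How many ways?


Count by #men:
  1M,4W: C(11,1)×C(10,4)=2310
  2M,3W: C(11,2)×C(10,3)=6600
  3M,2W: C(11,3)×C(10,2)=7425
  4M,1W: C(11,4)×C(10,1)=3300
  5M,0W: C(11,5)×C(10,0)=462
Total = 20097

20097


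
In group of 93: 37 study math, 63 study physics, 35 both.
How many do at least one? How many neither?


|A∪B| = 37+63-35 = 65
Neither = 93-65 = 28

At least one: 65; Neither: 28


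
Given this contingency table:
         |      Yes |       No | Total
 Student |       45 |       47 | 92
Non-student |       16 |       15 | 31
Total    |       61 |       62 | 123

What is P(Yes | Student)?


P(Yes | Student) = 45/(45+47) = 45/92

P(Yes|Student) = 45/92 ≈ 48.91%


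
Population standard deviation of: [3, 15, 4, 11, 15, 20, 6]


Mean = 74/7
  (3-74/7)²=2809/49
  (15-74/7)²=961/49
  (4-74/7)²=2116/49
  (11-74/7)²=9/49
  (15-74/7)²=961/49
  (20-74/7)²=4356/49
  (6-74/7)²=1024/49
Σ(x-μ)² = 1748/7
σ² = (1748/7)/7 = 1748/49

σ = √(1748/49) ≈ 5.9727


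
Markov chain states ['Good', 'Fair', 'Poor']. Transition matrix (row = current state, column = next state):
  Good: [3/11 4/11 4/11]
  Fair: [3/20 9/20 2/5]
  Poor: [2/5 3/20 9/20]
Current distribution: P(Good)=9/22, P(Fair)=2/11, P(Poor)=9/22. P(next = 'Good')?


P(next=Good) = Σᵢ P(now=i)×P(i→Good)
= 9/22×3/11 + 2/11×3/20 + 9/22×2/5
= 27/242 + 3/110 + 9/55 = 183/605

P = 183/605 ≈ 0.3025


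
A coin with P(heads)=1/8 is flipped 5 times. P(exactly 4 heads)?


Binomial: P(X=4) = C(5,4)×p^4×(1-p)^1
= 5 × 1/4096 × 7/8 = 35/32768

P(X=4) = 35/32768 ≈ 0.11%


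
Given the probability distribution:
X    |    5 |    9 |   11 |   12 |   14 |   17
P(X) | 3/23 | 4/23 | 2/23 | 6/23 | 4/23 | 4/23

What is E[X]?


E[X] = Σ x·P(X=x)
= (5)×(3/23) + (9)×(4/23) + (11)×(2/23) + (12)×(6/23) + (14)×(4/23) + (17)×(4/23)
= 269/23

E[X] = 269/23


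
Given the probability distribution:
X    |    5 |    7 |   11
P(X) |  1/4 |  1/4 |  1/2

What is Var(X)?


E[X] = 17/2
E[X²] = 79
Var(X) = E[X²] - (E[X])² = 79 - 289/4 = 27/4

Var(X) = 27/4 ≈ 6.7500


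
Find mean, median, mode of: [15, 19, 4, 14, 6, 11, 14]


Sorted: [4, 6, 11, 14, 14, 15, 19]
Mean = 83/7
Median = 14
Freq: {15: 1, 19: 1, 4: 1, 14: 2, 6: 1, 11: 1}
Mode: [14]

Mean=83/7, Median=14, Mode=14


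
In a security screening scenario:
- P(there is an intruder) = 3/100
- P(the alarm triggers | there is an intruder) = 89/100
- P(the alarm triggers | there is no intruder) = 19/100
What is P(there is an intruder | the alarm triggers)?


Using Bayes' theorem:
P(A|B) = P(B|A)·P(A) / P(B)

P(the alarm triggers) = 89/100 × 3/100 + 19/100 × 97/100
= 267/10000 + 1843/10000 = 211/1000

P(there is an intruder|the alarm triggers) = (267/10000) / (211/1000) = 267/2110

P(there is an intruder|the alarm triggers) = 267/2110 ≈ 12.65%


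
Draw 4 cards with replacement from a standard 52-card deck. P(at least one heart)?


P(not a heart) = 39/52 = 3/4
P(none in 4 draws) = (3/4)^4 = 81/256
P(≥1 heart) = 1 - 81/256 = 175/256

P = 175/256 ≈ 68.36%


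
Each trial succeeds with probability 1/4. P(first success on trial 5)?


Geometric: P(X=5) = (1-p)^(k-1)×p = (3/4)^4×1/4 = 81/1024

P(X=5) = 81/1024 ≈ 7.91%


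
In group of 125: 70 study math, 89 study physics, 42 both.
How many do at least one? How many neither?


|A∪B| = 70+89-42 = 117
Neither = 125-117 = 8

At least one: 117; Neither: 8


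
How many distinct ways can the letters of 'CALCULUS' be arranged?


Letters: 8, freq: {'C': 2, 'A': 1, 'L': 2, 'U': 2, 'S': 1}
8!/(2!×1!×2!×2!×1!) = 40320/8 = 5040

5040


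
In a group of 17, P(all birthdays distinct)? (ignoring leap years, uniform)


P(all different) = Π(365-i)/365 for i=0..16
= (365/365)×(364/365)×...×(349/365)
= 0.684992

P ≈ 0.6850 ≈ 68.50%


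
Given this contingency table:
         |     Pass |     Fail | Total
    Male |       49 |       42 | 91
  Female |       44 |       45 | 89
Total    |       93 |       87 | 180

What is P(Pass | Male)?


P(Pass | Male) = 49/(49+42) = 49/91 = 7/13

P(Pass|Male) = 7/13 ≈ 53.85%


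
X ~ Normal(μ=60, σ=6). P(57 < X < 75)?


z₁=(57-60)/6=-0.5, z₂=(75-60)/6=2.5
P = Φ(2.5) - Φ(-0.5) = 0.993790 - 0.308538 = 0.685252 ≈ 0.6853

P(57 < X < 75) ≈ 0.6853


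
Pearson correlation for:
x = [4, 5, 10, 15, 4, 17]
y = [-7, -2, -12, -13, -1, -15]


n=6, Σx=55, Σy=-50, Σxy=-612, Σx²=671, Σy²=592
r = (6×(-612) - 55×(-50))/√((6×671 - 55²)(6×592 - (-50)²))
= -922/√(1001×1052) = -922/√1053052 ≈ -922/1026.1832 ≈ -0.8985

r ≈ -0.8985


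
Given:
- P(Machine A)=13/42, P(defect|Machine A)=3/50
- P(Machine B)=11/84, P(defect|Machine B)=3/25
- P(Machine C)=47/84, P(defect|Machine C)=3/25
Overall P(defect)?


P(B) = Σ P(B|Aᵢ)×P(Aᵢ)
  3/50×13/42 = 13/700
  3/25×11/84 = 11/700
  3/25×47/84 = 47/700
Sum = 71/700

P(defect) = 71/700 ≈ 10.14%


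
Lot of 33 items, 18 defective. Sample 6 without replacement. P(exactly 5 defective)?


Hypergeometric: C(18,5)×C(15,1)/C(33,6)
= 8568×15/1107568 = 2295/19778

P(X=5) = 2295/19778 ≈ 11.60%


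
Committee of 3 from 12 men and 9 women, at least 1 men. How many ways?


Count by #men:
  1M,2W: C(12,1)×C(9,2)=432
  2M,1W: C(12,2)×C(9,1)=594
  3M,0W: C(12,3)×C(9,0)=220
Total = 1246

1246


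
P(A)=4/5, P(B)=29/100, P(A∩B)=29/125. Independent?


P(A)×P(B) = 29/125
P(A∩B) = 29/125
Equal ✓ → Independent

Yes, independent


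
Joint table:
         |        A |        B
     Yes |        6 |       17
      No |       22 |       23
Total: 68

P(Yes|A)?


P(Yes|A) = 6/(6+22) = 6/28 = 3/14

P = 3/14 ≈ 21.43%


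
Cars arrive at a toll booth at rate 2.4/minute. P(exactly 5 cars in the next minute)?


Poisson(λ=2.4): P(X=5) = e^(-λ)×λ^k/k!
= e^(-2.4) × 2.4^5 / 5!
≈ 0.09071795329 × 79.62624 / 120 ≈ 0.060196

P(X=5) ≈ 0.060196 ≈ 6.02%


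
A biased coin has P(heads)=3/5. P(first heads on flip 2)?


Geometric: P(X=2) = (1-p)^(k-1)×p = (2/5)^1×3/5 = 6/25

P(X=2) = 6/25 ≈ 24.00%


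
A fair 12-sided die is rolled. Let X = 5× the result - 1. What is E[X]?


E[die] = (1+12)/2 = 13/2
E[X] = 5×13/2 - 1 = 63/2

E[X] = 63/2


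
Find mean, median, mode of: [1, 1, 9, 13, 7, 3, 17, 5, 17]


Sorted: [1, 1, 3, 5, 7, 9, 13, 17, 17]
Mean = 73/9
Median = 7
Freq: {1: 2, 9: 1, 13: 1, 7: 1, 3: 1, 17: 2, 5: 1}
Mode: [1, 17]

Mean=73/9, Median=7, Mode=[1, 17]


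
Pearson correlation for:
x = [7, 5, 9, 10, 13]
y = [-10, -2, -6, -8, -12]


n=5, Σx=44, Σy=-38, Σxy=-370, Σx²=424, Σy²=348
r = (5×(-370) - 44×(-38))/√((5×424 - 44²)(5×348 - (-38)²))
= -178/√(184×296) = -178/√54464 ≈ -178/233.3752 ≈ -0.7627

r ≈ -0.7627


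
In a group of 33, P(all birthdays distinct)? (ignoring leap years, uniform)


P(all different) = Π(365-i)/365 for i=0..32
= (365/365)×(364/365)×...×(333/365)
= 0.225028

P ≈ 0.2250 ≈ 22.50%


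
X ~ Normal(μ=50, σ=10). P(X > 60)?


z = (60-50)/10 = 1.0
P(X > 60) = 1 - P(Z ≤ 1.0) = 1 - 0.8413 = 0.1587

P(X > 60) ≈ 0.1587


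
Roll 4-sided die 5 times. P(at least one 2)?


P(no 2)^5 = (3/4)^5 = 243/1024
P(≥1) = 1 - 243/1024 = 781/1024

P = 781/1024 ≈ 76.27%


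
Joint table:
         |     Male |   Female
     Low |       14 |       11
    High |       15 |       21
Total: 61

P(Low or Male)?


P(Low∨Male) = P(Low) + P(Male) - P(Low∧Male)
= (25 + 29 - 14)/61 = 40/61

P = 40/61 ≈ 65.57%


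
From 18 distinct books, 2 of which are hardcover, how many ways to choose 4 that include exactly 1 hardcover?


Choose 1 of the 2 hardcovers and 3 of the other 16 books:
C(2,1)×C(16,3) = 2×560 = 1120

1120


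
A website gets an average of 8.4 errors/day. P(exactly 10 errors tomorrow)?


Poisson(λ=8.4): P(X=10) = e^(-λ)×λ^k/k!
= e^(-8.4) × 8.4^10 / 10!
≈ 0.0002248673242 × 1749012287.66 / 3628800 ≈ 0.108382

P(X=10) ≈ 0.108382 ≈ 10.84%


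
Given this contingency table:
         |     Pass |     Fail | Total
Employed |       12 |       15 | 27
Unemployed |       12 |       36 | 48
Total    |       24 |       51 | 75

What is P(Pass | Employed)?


P(Pass | Employed) = 12/(12+15) = 12/27 = 4/9

P(Pass|Employed) = 4/9 ≈ 44.44%


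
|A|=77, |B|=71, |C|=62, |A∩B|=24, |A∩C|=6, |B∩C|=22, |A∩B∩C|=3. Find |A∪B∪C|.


|A∪B∪C| = 77+71+62-24-6-22+3 = 161

|A∪B∪C| = 161


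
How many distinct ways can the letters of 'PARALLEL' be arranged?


Letters: 8, freq: {'P': 1, 'A': 2, 'R': 1, 'L': 3, 'E': 1}
8!/(1!×2!×1!×3!×1!) = 40320/12 = 3360

3360


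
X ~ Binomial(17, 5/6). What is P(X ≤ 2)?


P(X ≤ 2) = Σ P(X=i) for i=0..2
P(X=0) = 1/16926659444736
P(X=1) = 85/16926659444736
P(X=2) = 425/2115832430592
Sum = 581/2821109907456

P(X ≤ 2) = 581/2821109907456 ≈ 0.00%


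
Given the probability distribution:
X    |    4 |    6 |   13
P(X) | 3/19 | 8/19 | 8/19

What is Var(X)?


E[X] = 164/19
E[X²] = 1688/19
Var(X) = E[X²] - (E[X])² = 1688/19 - 26896/361 = 5176/361

Var(X) = 5176/361 ≈ 14.3380


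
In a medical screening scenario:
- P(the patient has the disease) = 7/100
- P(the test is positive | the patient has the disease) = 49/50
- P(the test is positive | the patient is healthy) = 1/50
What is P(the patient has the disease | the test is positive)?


Using Bayes' theorem:
P(A|B) = P(B|A)·P(A) / P(B)

P(the test is positive) = 49/50 × 7/100 + 1/50 × 93/100
= 343/5000 + 93/5000 = 109/1250

P(the patient has the disease|the test is positive) = (343/5000) / (109/1250) = 343/436

P(the patient has the disease|the test is positive) = 343/436 ≈ 78.67%


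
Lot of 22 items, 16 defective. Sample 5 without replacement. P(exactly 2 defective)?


Hypergeometric: C(16,2)×C(6,3)/C(22,5)
= 120×20/26334 = 400/4389

P(X=2) = 400/4389 ≈ 9.11%


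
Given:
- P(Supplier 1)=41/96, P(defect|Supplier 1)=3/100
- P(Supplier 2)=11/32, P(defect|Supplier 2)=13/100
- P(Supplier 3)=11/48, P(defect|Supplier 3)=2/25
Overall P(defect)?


P(B) = Σ P(B|Aᵢ)×P(Aᵢ)
  3/100×41/96 = 41/3200
  13/100×11/32 = 143/3200
  2/25×11/48 = 11/600
Sum = 91/1200

P(defect) = 91/1200 ≈ 7.58%


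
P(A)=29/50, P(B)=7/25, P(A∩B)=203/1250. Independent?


P(A)×P(B) = 203/1250
P(A∩B) = 203/1250
Equal ✓ → Independent

Yes, independent


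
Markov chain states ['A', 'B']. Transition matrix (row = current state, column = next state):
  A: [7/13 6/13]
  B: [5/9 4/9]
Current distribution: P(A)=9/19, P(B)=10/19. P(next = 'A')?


P(next=A) = Σᵢ P(now=i)×P(i→A)
= 9/19×7/13 + 10/19×5/9
= 63/247 + 50/171 = 1217/2223

P = 1217/2223 ≈ 0.5475


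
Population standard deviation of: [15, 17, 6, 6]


Mean = 44/4 = 11
  (15-11)²=16
  (17-11)²=36
  (6-11)²=25
  (6-11)²=25
Σ(x-μ)² = 102
σ² = 102/4 = 51/2

σ = √(51/2) ≈ 5.0498


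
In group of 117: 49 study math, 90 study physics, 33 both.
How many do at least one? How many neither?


|A∪B| = 49+90-33 = 106
Neither = 117-106 = 11

At least one: 106; Neither: 11


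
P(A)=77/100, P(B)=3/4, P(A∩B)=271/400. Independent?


P(A)×P(B) = 231/400
P(A∩B) = 271/400
Not equal → NOT independent

No, not independent


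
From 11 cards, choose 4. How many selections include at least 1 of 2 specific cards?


Complement: C(11,4) - C(9,4) = 330 - 126 = 204

204


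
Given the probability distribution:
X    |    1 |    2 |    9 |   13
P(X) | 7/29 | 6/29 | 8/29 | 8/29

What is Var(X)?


E[X] = 195/29
E[X²] = 2031/29
Var(X) = E[X²] - (E[X])² = 2031/29 - 38025/841 = 20874/841

Var(X) = 20874/841 ≈ 24.8205


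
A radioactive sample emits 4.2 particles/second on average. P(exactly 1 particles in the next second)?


Poisson(λ=4.2): P(X=1) = e^(-λ)×λ^k/k!
= e^(-4.2) × 4.2^1 / 1!
≈ 0.01499557682 × 4.2 / 1 ≈ 0.062981

P(X=1) ≈ 0.062981 ≈ 6.30%


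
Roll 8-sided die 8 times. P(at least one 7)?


P(no 7)^8 = (7/8)^8 = 5764801/16777216
P(≥1) = 1 - 5764801/16777216 = 11012415/16777216

P = 11012415/16777216 ≈ 65.64%


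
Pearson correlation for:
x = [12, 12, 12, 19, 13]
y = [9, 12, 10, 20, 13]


n=5, Σx=68, Σy=64, Σxy=921, Σx²=962, Σy²=894
r = (5×921 - 68×64)/√((5×962 - 68²)(5×894 - 64²))
= 253/√(186×374) = 253/√69564 ≈ 253/263.7499 ≈ 0.9592

r ≈ 0.9592


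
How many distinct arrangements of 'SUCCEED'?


Letters: 7, freq: {'S': 1, 'U': 1, 'C': 2, 'E': 2, 'D': 1}
7!/(1!×1!×2!×2!×1!) = 5040/4 = 1260

1260
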